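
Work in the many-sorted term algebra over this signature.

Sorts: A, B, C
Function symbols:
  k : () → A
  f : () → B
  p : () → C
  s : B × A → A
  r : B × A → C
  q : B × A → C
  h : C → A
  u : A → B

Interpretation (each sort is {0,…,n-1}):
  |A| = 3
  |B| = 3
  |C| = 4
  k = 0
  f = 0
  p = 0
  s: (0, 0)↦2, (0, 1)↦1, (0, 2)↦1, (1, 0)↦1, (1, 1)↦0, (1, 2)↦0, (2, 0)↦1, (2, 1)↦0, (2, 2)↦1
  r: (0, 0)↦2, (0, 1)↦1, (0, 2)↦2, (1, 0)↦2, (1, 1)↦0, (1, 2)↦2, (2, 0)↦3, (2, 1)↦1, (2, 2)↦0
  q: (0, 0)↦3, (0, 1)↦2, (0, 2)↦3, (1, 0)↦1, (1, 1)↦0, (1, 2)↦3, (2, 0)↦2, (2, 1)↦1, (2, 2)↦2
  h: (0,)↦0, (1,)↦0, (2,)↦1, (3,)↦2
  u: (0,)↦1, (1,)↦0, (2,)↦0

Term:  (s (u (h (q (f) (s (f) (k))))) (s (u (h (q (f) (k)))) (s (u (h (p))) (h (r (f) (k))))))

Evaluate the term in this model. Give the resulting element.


value = 1

  f = 0
  f = 0
  k = 0
  (s (f) (k)) = s(0, 0) = 2
  (q (f) (s (f) (k))) = q(0, 2) = 3
  (h (q (f) (s (f) (k)))) = h(3,) = 2
  (u (h (q (f) (s (f) (k))))) = u(2,) = 0
  f = 0
  k = 0
  (q (f) (k)) = q(0, 0) = 3
  (h (q (f) (k))) = h(3,) = 2
  (u (h (q (f) (k)))) = u(2,) = 0
  p = 0
  (h (p)) = h(0,) = 0
  (u (h (p))) = u(0,) = 1
  f = 0
  k = 0
  (r (f) (k)) = r(0, 0) = 2
  (h (r (f) (k))) = h(2,) = 1
  (s (u (h (p))) (h (r (f) (k)))) = s(1, 1) = 0
  (s (u (h (q (f) (k)))) (s (u (h (p))) (h (r (f) (k))))) = s(0, 0) = 2
  (s (u (h (q (f) (s (f) (k))))) (s (u (h (q (f) (k)))) (s (u (h (p))) (h (r (f) (k)))))) = s(0, 2) = 1


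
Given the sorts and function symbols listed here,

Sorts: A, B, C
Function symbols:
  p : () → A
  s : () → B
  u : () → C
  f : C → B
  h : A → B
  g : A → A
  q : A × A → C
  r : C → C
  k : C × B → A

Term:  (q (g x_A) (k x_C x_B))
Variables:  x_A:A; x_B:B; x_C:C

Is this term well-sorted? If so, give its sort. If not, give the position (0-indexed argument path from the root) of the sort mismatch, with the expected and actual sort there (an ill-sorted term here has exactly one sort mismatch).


    x_A : A
  (g x_A) : A
    x_C : C
    x_B : B
  (k x_C x_B) : A
(q (g x_A) (k x_C x_B)) : C

well-sorted; sort = C


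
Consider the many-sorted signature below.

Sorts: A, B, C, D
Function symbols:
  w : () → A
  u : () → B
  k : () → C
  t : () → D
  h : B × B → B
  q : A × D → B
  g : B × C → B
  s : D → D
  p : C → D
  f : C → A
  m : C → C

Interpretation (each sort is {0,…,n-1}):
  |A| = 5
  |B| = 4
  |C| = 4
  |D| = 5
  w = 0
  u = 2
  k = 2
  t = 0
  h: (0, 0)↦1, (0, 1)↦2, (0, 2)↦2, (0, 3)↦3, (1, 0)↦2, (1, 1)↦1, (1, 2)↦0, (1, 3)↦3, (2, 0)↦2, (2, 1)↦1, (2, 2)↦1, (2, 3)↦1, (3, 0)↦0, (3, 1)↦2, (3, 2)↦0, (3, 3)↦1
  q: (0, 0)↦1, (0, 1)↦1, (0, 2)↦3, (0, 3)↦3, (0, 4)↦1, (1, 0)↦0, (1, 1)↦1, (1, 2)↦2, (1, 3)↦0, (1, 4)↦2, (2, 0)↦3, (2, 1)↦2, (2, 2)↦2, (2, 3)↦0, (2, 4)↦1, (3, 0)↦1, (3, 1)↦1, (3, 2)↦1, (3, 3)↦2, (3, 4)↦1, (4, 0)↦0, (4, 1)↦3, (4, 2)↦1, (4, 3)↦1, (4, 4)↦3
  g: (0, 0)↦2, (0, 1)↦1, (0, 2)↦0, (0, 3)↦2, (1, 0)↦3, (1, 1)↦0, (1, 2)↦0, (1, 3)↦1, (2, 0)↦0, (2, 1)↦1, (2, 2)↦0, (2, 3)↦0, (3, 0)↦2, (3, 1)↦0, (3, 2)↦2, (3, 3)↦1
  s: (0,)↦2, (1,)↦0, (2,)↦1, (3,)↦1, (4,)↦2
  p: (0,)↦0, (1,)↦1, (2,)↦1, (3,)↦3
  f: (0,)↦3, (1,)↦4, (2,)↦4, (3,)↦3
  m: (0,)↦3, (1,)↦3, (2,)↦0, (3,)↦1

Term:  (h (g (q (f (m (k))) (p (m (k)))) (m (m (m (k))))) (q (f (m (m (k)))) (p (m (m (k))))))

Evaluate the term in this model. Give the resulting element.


value = 2

  k = 2
  (m (k)) = m(2,) = 0
  (f (m (k))) = f(0,) = 3
  k = 2
  (m (k)) = m(2,) = 0
  (p (m (k))) = p(0,) = 0
  (q (f (m (k))) (p (m (k)))) = q(3, 0) = 1
  k = 2
  (m (k)) = m(2,) = 0
  (m (m (k))) = m(0,) = 3
  (m (m (m (k)))) = m(3,) = 1
  (g (q (f (m (k))) (p (m (k)))) (m (m (m (k))))) = g(1, 1) = 0
  k = 2
  (m (k)) = m(2,) = 0
  (m (m (k))) = m(0,) = 3
  (f (m (m (k)))) = f(3,) = 3
  k = 2
  (m (k)) = m(2,) = 0
  (m (m (k))) = m(0,) = 3
  (p (m (m (k)))) = p(3,) = 3
  (q (f (m (m (k)))) (p (m (m (k))))) = q(3, 3) = 2
  (h (g (q (f (m (k))) (p (m (k)))) (m (m (m (k))))) (q (f (m (m (k)))) (p (m (m (k)))))) = h(0, 2) = 2


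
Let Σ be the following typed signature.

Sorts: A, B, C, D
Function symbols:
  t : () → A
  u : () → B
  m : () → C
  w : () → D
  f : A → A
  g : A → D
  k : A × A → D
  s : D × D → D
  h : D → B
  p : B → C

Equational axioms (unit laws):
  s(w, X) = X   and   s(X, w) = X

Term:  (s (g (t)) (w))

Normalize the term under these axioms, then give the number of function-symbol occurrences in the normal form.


1. (s (g (t)) (w))  →  (g (t))
normal form: (g (t))

size = 2


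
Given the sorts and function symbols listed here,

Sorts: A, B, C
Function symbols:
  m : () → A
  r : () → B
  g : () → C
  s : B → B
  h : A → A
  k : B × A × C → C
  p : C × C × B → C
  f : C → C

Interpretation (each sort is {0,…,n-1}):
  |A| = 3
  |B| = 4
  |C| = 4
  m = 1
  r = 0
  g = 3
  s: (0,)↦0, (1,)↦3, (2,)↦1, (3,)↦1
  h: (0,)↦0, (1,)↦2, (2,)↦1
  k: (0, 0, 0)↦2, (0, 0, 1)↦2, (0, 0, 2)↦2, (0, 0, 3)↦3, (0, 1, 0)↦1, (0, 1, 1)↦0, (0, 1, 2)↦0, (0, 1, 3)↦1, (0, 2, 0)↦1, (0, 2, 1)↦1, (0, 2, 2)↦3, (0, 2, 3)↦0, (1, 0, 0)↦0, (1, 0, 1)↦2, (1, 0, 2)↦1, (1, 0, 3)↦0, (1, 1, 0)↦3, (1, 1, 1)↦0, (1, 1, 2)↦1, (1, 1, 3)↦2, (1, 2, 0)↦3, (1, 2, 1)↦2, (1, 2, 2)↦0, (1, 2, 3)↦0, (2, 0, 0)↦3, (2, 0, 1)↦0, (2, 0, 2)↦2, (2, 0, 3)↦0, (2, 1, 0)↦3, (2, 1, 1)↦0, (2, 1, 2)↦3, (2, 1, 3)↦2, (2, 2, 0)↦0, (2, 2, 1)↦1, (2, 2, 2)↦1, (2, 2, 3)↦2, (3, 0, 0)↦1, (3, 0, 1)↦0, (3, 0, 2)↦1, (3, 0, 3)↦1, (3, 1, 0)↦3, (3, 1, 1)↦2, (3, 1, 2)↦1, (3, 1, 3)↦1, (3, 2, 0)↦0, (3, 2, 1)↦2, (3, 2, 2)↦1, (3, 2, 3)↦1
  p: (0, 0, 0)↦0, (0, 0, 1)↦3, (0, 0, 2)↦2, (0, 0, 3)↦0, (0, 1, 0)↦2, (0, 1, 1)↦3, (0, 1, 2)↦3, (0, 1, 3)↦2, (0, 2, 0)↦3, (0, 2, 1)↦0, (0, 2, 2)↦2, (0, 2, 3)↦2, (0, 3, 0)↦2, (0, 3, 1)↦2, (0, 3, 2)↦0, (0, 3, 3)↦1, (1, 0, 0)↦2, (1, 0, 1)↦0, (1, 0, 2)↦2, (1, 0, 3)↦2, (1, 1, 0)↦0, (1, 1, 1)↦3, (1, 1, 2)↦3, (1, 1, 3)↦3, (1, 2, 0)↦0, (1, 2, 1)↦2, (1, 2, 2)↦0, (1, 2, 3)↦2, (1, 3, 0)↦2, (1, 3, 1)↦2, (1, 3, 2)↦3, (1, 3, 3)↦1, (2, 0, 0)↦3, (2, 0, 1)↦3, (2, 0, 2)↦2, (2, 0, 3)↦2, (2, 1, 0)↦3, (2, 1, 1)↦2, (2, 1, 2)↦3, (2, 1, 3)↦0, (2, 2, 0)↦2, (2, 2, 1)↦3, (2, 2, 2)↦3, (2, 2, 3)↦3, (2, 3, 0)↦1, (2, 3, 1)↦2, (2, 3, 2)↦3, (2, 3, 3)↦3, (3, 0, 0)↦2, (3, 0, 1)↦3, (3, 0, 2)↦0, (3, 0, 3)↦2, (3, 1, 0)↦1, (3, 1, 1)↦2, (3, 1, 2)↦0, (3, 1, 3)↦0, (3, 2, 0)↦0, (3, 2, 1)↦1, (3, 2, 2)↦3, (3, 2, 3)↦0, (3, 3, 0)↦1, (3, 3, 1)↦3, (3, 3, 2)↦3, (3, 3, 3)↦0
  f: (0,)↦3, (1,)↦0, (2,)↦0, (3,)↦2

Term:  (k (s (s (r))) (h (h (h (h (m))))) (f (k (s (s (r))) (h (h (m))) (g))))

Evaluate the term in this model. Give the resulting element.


  r = 0
  (s (r)) = s(0,) = 0
  (s (s (r))) = s(0,) = 0
  m = 1
  (h (m)) = h(1,) = 2
  (h (h (m))) = h(2,) = 1
  (h (h (h (m)))) = h(1,) = 2
  (h (h (h (h (m))))) = h(2,) = 1
  r = 0
  (s (r)) = s(0,) = 0
  (s (s (r))) = s(0,) = 0
  m = 1
  (h (m)) = h(1,) = 2
  (h (h (m))) = h(2,) = 1
  g = 3
  (k (s (s (r))) (h (h (m))) (g)) = k(0, 1, 3) = 1
  (f (k (s (s (r))) (h (h (m))) (g))) = f(1,) = 0
  (k (s (s (r))) (h (h (h (h (m))))) (f (k (s (s (r))) (h (h (m))) (g)))) = k(0, 1, 0) = 1

value = 1


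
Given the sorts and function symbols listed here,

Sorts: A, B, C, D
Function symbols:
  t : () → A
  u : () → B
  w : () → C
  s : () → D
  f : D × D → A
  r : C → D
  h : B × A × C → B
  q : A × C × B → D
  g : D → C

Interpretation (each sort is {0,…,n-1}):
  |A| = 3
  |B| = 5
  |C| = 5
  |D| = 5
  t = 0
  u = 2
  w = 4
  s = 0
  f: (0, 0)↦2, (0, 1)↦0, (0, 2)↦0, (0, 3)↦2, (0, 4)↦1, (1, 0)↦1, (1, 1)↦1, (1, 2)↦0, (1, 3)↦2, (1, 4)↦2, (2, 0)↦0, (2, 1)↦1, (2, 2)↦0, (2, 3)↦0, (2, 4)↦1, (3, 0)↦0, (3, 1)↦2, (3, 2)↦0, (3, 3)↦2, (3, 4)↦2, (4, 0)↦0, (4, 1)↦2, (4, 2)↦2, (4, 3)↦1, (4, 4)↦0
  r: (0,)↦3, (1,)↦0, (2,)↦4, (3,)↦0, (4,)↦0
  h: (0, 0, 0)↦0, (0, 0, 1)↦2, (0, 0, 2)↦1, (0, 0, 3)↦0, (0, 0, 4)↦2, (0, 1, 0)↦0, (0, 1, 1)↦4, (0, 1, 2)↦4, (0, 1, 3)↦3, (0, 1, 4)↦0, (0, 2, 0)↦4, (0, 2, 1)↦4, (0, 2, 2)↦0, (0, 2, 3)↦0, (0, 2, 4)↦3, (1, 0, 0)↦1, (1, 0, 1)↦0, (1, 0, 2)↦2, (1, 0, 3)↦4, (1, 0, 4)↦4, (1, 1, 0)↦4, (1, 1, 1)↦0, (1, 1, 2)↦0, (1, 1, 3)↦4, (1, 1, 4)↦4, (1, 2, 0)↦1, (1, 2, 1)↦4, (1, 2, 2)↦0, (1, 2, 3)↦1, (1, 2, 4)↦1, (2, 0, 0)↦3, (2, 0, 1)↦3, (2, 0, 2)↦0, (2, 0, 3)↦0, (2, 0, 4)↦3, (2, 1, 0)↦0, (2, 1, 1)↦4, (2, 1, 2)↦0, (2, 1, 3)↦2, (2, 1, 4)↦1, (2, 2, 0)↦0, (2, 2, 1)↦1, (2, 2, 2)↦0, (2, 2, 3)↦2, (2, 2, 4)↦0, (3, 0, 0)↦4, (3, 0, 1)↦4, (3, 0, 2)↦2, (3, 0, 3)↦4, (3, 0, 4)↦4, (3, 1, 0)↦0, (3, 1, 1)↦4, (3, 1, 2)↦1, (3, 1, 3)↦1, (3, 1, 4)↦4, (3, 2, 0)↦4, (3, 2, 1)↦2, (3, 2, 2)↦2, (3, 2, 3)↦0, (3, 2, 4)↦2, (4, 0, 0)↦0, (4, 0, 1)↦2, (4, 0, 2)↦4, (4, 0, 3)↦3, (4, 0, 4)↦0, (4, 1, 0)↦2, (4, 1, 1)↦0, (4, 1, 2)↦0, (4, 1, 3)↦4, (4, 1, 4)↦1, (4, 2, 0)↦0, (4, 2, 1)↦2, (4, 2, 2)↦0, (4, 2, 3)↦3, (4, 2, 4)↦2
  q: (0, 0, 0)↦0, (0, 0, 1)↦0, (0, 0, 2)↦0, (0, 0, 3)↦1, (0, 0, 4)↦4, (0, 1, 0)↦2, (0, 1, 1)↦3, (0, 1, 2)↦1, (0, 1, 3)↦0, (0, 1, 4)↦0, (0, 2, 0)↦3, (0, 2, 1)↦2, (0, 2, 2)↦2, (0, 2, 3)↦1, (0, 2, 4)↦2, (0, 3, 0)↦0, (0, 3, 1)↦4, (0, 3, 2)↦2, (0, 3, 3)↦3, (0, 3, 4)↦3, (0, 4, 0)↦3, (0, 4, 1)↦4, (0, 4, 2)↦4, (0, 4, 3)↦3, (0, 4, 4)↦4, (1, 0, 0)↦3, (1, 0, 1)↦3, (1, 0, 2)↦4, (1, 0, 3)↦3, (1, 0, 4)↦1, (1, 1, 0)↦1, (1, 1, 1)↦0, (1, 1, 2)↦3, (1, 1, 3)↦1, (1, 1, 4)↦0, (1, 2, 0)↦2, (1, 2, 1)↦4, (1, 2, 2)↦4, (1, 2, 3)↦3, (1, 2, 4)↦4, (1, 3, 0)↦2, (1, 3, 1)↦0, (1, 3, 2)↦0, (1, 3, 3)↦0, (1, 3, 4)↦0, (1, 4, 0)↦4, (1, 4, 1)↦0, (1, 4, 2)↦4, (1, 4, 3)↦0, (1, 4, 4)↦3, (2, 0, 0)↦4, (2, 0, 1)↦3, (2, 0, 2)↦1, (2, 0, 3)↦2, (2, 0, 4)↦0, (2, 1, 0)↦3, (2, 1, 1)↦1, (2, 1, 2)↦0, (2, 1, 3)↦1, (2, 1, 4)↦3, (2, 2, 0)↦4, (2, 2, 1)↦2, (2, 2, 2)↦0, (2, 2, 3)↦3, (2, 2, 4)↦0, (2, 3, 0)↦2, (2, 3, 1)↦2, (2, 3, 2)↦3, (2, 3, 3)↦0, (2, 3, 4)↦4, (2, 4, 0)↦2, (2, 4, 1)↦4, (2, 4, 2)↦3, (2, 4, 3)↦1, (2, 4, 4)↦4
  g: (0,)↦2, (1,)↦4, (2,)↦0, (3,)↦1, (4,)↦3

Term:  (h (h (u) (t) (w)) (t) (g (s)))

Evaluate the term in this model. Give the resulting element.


value = 2

  u = 2
  t = 0
  w = 4
  (h (u) (t) (w)) = h(2, 0, 4) = 3
  t = 0
  s = 0
  (g (s)) = g(0,) = 2
  (h (h (u) (t) (w)) (t) (g (s))) = h(3, 0, 2) = 2


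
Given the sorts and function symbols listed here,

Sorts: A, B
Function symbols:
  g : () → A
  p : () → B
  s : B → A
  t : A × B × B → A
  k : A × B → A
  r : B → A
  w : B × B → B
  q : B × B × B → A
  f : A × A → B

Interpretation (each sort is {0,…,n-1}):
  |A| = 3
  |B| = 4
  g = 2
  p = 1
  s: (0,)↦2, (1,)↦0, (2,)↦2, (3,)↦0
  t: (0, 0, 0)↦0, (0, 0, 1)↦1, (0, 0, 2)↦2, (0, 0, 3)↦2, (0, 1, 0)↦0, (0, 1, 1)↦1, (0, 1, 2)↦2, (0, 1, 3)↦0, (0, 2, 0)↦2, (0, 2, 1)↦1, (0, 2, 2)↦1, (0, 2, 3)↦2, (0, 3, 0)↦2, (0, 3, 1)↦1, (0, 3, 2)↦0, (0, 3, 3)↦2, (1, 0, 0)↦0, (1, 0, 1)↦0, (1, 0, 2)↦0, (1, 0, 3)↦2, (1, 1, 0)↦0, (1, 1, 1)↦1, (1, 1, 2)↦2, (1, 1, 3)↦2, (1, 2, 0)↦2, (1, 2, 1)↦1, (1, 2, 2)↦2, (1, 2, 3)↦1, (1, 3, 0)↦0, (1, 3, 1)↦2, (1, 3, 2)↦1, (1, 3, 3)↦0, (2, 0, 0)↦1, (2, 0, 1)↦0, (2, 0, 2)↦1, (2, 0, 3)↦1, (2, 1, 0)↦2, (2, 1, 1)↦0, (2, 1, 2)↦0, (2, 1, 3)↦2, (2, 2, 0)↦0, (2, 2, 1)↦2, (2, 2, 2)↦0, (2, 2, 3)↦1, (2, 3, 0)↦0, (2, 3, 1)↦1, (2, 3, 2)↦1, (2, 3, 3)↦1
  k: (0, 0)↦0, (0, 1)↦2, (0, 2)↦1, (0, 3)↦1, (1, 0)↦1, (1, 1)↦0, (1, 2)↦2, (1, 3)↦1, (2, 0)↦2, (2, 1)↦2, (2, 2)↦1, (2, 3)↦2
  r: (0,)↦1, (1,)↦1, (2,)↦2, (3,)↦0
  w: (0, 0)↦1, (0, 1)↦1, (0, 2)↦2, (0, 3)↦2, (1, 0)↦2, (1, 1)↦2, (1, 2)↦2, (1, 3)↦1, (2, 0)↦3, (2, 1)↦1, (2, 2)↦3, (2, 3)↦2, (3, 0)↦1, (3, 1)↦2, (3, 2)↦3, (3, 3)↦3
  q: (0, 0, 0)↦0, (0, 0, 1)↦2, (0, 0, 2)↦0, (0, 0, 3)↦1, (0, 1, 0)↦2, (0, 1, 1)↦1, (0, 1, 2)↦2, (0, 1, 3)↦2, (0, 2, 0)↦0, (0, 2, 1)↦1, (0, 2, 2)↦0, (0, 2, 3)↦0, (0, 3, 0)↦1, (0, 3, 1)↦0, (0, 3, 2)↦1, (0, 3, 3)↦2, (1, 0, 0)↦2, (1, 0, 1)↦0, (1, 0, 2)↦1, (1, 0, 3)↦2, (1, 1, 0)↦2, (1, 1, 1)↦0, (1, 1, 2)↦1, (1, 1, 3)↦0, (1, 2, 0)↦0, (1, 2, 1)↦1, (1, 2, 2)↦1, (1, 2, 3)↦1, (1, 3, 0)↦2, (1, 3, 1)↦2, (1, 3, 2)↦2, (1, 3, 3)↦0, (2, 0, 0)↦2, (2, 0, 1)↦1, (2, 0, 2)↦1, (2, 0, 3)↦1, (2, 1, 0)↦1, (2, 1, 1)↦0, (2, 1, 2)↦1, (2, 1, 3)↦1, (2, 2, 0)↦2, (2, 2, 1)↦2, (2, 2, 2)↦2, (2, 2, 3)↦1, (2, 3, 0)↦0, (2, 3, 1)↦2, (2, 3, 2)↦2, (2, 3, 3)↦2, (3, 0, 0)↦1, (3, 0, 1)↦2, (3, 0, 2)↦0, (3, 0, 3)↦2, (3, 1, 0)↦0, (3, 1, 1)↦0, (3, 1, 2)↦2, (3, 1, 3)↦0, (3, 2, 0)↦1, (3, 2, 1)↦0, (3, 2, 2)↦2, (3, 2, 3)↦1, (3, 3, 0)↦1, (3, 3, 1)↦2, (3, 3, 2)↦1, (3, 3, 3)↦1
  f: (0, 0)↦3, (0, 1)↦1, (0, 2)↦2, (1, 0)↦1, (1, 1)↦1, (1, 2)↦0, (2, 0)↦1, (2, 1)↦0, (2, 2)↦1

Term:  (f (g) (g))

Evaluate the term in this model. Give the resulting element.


  g = 2
  g = 2
  (f (g) (g)) = f(2, 2) = 1

value = 1


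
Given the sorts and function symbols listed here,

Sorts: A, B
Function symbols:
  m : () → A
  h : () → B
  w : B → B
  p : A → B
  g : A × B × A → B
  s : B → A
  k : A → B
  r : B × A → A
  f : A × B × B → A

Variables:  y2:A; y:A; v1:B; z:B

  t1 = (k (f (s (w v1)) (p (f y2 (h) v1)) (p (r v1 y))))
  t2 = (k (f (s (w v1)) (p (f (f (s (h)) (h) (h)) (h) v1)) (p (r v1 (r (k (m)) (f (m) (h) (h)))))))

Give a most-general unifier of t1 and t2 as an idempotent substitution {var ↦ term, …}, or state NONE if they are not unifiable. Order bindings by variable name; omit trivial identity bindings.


{y ↦ (r (k (m)) (f (m) (h) (h))), y2 ↦ (f (s (h)) (h) (h))}


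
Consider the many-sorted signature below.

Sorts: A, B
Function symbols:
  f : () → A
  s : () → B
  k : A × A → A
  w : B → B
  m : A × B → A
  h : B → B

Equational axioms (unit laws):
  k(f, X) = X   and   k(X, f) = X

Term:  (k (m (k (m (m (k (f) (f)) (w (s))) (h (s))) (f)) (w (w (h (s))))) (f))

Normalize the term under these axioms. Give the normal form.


normal form = (m (m (m (f) (w (s))) (h (s))) (w (w (h (s)))))

1. (k (m (k (m (m (k (f) (f)) (w (s))) (h (s))) (f)) (w (w (h (s))))) (f))  →  (m (k (m (m (k (f) (f)) (w (s))) (h (s))) (f)) (w (w (h (s)))))
2. (m (k (m (m (k (f) (f)) (w (s))) (h (s))) (f)) (w (w (h (s)))))  →  (m (m (m (k (f) (f)) (w (s))) (h (s))) (w (w (h (s)))))
3. (m (m (m (k (f) (f)) (w (s))) (h (s))) (w (w (h (s)))))  →  (m (m (m (f) (w (s))) (h (s))) (w (w (h (s)))))


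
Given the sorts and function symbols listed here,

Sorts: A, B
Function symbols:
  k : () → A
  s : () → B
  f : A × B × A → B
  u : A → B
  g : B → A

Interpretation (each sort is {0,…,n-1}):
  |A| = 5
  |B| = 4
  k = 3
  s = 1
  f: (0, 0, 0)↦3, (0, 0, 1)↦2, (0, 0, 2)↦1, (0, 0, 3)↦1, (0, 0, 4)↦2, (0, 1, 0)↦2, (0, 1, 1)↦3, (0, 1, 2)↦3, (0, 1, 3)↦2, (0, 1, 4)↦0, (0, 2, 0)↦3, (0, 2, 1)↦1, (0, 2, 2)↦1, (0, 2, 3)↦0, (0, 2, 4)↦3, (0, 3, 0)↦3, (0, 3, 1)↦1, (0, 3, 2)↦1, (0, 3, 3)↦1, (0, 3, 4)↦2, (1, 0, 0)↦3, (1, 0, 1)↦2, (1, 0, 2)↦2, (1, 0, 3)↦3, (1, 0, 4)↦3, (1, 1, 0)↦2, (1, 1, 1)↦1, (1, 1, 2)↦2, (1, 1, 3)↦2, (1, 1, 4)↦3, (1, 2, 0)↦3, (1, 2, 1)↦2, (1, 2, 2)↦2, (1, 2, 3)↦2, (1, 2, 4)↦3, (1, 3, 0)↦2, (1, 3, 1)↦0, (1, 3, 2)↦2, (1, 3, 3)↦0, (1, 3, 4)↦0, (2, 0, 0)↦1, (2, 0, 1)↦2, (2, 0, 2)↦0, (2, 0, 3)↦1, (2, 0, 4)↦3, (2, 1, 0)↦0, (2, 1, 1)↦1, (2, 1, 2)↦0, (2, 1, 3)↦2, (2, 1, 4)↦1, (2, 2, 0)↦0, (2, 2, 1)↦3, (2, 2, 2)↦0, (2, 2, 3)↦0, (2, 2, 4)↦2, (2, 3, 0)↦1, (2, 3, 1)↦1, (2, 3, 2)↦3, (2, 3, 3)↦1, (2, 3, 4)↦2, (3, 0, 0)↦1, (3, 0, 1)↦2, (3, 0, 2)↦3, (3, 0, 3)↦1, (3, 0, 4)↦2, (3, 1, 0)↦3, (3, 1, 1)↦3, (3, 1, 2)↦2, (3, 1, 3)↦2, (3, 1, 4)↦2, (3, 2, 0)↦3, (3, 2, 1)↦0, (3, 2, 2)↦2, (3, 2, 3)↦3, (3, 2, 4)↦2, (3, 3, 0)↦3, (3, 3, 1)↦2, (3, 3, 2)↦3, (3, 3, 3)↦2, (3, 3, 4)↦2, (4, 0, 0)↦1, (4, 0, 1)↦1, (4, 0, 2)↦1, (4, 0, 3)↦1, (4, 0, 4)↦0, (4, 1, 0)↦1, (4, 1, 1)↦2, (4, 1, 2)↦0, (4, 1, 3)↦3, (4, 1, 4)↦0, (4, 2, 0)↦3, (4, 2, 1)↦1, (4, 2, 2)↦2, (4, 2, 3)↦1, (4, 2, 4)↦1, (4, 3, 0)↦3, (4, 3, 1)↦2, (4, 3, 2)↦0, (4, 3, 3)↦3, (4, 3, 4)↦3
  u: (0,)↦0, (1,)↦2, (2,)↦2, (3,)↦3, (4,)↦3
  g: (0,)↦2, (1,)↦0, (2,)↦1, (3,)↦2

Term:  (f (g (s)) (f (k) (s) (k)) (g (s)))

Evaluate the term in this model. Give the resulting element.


value = 3

  s = 1
  (g (s)) = g(1,) = 0
  k = 3
  s = 1
  k = 3
  (f (k) (s) (k)) = f(3, 1, 3) = 2
  s = 1
  (g (s)) = g(1,) = 0
  (f (g (s)) (f (k) (s) (k)) (g (s))) = f(0, 2, 0) = 3


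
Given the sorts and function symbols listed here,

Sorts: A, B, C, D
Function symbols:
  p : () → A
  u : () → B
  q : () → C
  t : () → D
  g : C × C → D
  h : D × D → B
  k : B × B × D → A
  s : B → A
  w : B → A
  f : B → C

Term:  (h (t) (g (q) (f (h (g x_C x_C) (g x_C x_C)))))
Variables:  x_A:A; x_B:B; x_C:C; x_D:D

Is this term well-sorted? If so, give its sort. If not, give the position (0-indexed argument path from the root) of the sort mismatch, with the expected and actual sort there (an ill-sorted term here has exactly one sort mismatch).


well-sorted; sort = B

  (t) : D
    (q) : C
          x_C : C
          x_C : C
        (g x_C x_C) : D
          x_C : C
          x_C : C
        (g x_C x_C) : D
      (h (g x_C x_C) (g x_C x_C)) : B
    (f (h (g x_C x_C) (g x_C x_C))) : C
  (g (q) (f (h (g x_C x_C) (g x_C x_C)))) : D
(h (t) (g (q) (f (h (g x_C x_C) (g x_C x_C))))) : B


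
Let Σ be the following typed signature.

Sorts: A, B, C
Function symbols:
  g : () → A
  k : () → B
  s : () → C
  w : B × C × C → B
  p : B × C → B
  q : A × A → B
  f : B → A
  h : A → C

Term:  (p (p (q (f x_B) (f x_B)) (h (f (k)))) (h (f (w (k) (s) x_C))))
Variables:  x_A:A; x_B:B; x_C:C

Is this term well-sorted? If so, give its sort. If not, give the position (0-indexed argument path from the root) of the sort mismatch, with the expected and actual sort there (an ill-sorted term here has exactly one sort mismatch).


        x_B : B
      (f x_B) : A
        x_B : B
      (f x_B) : A
    (q (f x_B) (f x_B)) : B
        (k) : B
      (f (k)) : A
    (h (f (k))) : C
  (p (q (f x_B) (f x_B)) (h (f (k)))) : B
        (k) : B
        (s) : C
        x_C : C
      (w (k) (s) x_C) : B
    (f (w (k) (s) x_C)) : A
  (h (f (w (k) (s) x_C))) : C
(p (p (q (f x_B) (f x_B)) (h (f (k)))) (h (f (w (k) (s) x_C)))) : B

well-sorted; sort = B


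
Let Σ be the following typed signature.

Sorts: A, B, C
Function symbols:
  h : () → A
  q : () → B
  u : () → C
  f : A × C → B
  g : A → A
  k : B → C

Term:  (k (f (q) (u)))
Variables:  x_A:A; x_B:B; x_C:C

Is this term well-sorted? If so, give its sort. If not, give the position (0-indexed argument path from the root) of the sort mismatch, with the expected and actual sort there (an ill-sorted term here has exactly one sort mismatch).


ill-sorted at position [0, 0]: expected A, got B

    (q) : B
    (u) : C
  (f (q) (u)) : ✗ arg 0 at [0, 0] has sort B, expected A


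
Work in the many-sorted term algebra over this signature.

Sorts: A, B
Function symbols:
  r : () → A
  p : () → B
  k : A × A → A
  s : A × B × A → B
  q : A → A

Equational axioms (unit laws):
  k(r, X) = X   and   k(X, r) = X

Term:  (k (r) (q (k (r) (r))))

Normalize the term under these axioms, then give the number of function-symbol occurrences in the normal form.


size = 2

1. (k (r) (q (k (r) (r))))  →  (q (k (r) (r)))
2. (q (k (r) (r)))  →  (q (r))
normal form: (q (r))


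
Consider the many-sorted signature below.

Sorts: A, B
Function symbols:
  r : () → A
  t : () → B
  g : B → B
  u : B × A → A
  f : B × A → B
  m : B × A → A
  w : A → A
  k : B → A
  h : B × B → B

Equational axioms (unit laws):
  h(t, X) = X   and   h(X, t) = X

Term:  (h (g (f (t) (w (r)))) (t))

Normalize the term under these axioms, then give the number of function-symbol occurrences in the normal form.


1. (h (g (f (t) (w (r)))) (t))  →  (g (f (t) (w (r))))
normal form: (g (f (t) (w (r))))

size = 5


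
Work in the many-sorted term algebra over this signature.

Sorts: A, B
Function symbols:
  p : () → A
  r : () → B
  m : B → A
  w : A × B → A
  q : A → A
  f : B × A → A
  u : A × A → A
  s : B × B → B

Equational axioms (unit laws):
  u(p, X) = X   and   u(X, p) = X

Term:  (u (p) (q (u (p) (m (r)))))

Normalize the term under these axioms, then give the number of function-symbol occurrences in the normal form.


size = 3

1. (u (p) (q (u (p) (m (r)))))  →  (q (u (p) (m (r))))
2. (q (u (p) (m (r))))  →  (q (m (r)))
normal form: (q (m (r)))


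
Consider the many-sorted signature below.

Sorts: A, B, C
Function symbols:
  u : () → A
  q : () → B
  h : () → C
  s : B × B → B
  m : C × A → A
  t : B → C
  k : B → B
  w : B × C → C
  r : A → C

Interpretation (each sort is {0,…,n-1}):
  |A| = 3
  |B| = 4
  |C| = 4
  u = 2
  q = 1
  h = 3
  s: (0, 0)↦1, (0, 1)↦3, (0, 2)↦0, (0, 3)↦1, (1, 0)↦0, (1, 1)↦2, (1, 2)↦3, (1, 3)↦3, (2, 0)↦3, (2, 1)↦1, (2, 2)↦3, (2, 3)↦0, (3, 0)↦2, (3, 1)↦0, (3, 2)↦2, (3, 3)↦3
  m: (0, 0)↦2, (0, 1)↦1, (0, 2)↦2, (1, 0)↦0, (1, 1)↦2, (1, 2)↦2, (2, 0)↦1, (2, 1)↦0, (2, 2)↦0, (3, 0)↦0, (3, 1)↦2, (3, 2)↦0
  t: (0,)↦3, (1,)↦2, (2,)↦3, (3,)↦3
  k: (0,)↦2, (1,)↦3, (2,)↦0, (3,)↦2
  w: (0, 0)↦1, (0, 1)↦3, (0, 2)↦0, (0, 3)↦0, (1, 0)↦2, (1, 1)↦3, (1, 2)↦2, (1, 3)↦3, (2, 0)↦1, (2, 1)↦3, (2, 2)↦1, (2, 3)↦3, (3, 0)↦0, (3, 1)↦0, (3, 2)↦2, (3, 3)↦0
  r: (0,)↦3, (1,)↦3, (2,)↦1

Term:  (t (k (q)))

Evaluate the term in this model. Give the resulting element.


value = 3

  q = 1
  (k (q)) = k(1,) = 3
  (t (k (q))) = t(3,) = 3


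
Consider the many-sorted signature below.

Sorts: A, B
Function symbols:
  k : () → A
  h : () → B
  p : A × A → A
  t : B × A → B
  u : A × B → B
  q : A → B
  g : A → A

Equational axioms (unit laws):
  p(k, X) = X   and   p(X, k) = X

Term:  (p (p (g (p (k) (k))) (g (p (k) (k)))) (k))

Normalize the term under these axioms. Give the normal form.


1. (p (p (g (p (k) (k))) (g (p (k) (k)))) (k))  →  (p (g (p (k) (k))) (g (p (k) (k))))
2. (p (g (p (k) (k))) (g (p (k) (k))))  →  (p (g (k)) (g (p (k) (k))))
3. (p (g (k)) (g (p (k) (k))))  →  (p (g (k)) (g (k)))

normal form = (p (g (k)) (g (k)))


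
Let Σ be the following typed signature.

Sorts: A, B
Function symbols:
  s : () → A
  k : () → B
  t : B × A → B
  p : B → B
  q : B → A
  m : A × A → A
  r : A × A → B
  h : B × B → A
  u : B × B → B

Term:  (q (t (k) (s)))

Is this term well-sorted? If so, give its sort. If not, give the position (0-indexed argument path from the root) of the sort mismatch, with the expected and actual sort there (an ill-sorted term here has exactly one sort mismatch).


well-sorted; sort = A

    (k) : B
    (s) : A
  (t (k) (s)) : B
(q (t (k) (s))) : A


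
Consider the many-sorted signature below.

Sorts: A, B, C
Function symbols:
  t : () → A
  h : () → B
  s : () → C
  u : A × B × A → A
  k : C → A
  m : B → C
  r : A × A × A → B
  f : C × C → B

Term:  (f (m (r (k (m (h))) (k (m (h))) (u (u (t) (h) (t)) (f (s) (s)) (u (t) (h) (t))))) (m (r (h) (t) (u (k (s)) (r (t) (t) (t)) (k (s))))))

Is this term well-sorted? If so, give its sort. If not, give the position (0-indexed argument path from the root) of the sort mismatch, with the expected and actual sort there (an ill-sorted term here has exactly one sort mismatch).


ill-sorted at position [1, 0, 0]: expected A, got B

          (h) : B
        (m (h)) : C
      (k (m (h))) : A
          (h) : B
        (m (h)) : C
      (k (m (h))) : A
          (t) : A
          (h) : B
          (t) : A
        (u (t) (h) (t)) : A
          (s) : C
          (s) : C
        (f (s) (s)) : B
          (t) : A
          (h) : B
          (t) : A
        (u (t) (h) (t)) : A
      (u (u (t) (h) (t)) (f (s) (s)) (u (t) (h) (t))) : A
    (r (k (m (h))) (k (m (h))) (u (u (t) (h) (t)) (f (s) (s)) (u (t) (h) (t)))) : B
  (m (r (k (m (h))) (k (m (h))) (u (u (t) (h) (t)) (f (s) (s)) (u (t) (h) (t))))) : C
      (h) : B
      (t) : A
          (s) : C
        (k (s)) : A
          (t) : A
          (t) : A
          (t) : A
        (r (t) (t) (t)) : B
          (s) : C
        (k (s)) : A
      (u (k (s)) (r (t) (t) (t)) (k (s))) : A
    (r (h) (t) (u (k (s)) (r (t) (t) (t)) (k (s)))) : ✗ arg 0 at [1, 0, 0] has sort B, expected A


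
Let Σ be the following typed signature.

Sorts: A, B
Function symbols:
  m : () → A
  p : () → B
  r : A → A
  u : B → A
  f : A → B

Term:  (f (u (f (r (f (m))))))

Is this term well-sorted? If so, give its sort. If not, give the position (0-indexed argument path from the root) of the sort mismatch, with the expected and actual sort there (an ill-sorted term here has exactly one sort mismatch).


          (m) : A
        (f (m)) : B
      (r (f (m))) : ✗ arg 0 at [0, 0, 0, 0] has sort B, expected A

ill-sorted at position [0, 0, 0, 0]: expected A, got B


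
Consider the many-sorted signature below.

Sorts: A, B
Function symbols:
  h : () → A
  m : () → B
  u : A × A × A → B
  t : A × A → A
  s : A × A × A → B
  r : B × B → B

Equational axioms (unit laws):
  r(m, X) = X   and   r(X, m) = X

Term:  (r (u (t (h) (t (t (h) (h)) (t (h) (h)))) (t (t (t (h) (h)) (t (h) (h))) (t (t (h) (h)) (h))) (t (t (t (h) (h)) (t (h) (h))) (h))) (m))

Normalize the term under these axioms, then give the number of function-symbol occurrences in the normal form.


size = 32

1. (r (u (t (h) (t (t (h) (h)) (t (h) (h)))) (t (t (t (h) (h)) (t (h) (h))) (t (t (h) (h)) (h))) (t (t (t (h) (h)) (t (h) (h))) (h))) (m))  →  (u (t (h) (t (t (h) (h)) (t (h) (h)))) (t (t (t (h) (h)) (t (h) (h))) (t (t (h) (h)) (h))) (t (t (t (h) (h)) (t (h) (h))) (h)))
normal form: (u (t (h) (t (t (h) (h)) (t (h) (h)))) (t (t (t (h) (h)) (t (h) (h))) (t (t (h) (h)) (h))) (t (t (t (h) (h)) (t (h) (h))) (h)))


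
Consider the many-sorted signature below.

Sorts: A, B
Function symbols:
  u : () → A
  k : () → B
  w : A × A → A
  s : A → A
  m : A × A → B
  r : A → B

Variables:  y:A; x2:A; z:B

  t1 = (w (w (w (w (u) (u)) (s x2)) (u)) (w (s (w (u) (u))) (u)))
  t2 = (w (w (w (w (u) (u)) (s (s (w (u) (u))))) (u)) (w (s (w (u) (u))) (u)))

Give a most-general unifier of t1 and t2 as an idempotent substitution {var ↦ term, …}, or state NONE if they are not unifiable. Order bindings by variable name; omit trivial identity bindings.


{x2 ↦ (s (w (u) (u)))}


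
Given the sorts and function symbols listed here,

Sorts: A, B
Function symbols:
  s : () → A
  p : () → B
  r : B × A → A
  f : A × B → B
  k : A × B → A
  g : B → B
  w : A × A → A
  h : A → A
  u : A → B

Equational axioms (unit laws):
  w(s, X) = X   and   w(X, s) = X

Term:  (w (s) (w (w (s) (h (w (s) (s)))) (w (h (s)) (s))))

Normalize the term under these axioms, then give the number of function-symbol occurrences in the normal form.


1. (w (s) (w (w (s) (h (w (s) (s)))) (w (h (s)) (s))))  →  (w (w (s) (h (w (s) (s)))) (w (h (s)) (s)))
2. (w (w (s) (h (w (s) (s)))) (w (h (s)) (s)))  →  (w (h (w (s) (s))) (w (h (s)) (s)))
3. (w (h (w (s) (s))) (w (h (s)) (s)))  →  (w (h (s)) (w (h (s)) (s)))
4. (w (h (s)) (w (h (s)) (s)))  →  (w (h (s)) (h (s)))
normal form: (w (h (s)) (h (s)))

size = 5


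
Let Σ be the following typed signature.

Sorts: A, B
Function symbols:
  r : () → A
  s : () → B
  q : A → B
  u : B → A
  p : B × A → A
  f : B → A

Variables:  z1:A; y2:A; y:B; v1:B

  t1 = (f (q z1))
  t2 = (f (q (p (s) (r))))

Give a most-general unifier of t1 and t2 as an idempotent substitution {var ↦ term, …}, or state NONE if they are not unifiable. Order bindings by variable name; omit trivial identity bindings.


{z1 ↦ (p (s) (r))}


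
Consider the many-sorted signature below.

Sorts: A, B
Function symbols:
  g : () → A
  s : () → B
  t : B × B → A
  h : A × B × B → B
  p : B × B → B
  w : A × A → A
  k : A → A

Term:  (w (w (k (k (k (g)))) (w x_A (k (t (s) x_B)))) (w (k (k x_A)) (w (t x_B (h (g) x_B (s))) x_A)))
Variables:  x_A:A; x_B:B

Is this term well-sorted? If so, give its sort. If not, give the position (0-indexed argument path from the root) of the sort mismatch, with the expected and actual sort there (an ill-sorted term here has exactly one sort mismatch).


well-sorted; sort = A

          (g) : A
        (k (g)) : A
      (k (k (g))) : A
    (k (k (k (g)))) : A
      x_A : A
          (s) : B
          x_B : B
        (t (s) x_B) : A
      (k (t (s) x_B)) : A
    (w x_A (k (t (s) x_B))) : A
  (w (k (k (k (g)))) (w x_A (k (t (s) x_B)))) : A
        x_A : A
      (k x_A) : A
    (k (k x_A)) : A
        x_B : B
          (g) : A
          x_B : B
          (s) : B
        (h (g) x_B (s)) : B
      (t x_B (h (g) x_B (s))) : A
      x_A : A
    (w (t x_B (h (g) x_B (s))) x_A) : A
  (w (k (k x_A)) (w (t x_B (h (g) x_B (s))) x_A)) : A
(w (w (k (k (k (g)))) (w x_A (k (t (s) x_B)))) (w (k (k x_A)) (w (t x_B (h (g) x_B (s))) x_A))) : A


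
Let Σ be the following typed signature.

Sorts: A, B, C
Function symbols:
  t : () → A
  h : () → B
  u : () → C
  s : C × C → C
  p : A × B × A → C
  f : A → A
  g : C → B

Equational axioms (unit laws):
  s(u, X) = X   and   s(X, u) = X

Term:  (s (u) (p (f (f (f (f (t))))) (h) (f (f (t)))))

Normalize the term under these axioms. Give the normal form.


1. (s (u) (p (f (f (f (f (t))))) (h) (f (f (t)))))  →  (p (f (f (f (f (t))))) (h) (f (f (t))))

normal form = (p (f (f (f (f (t))))) (h) (f (f (t))))


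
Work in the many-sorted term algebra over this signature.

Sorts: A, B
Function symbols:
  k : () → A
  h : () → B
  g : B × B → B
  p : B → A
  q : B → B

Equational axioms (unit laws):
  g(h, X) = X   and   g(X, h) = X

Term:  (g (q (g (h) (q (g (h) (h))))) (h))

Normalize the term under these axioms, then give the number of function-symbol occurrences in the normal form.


1. (g (q (g (h) (q (g (h) (h))))) (h))  →  (q (g (h) (q (g (h) (h)))))
2. (q (g (h) (q (g (h) (h)))))  →  (q (q (g (h) (h))))
3. (q (q (g (h) (h))))  →  (q (q (h)))
normal form: (q (q (h)))

size = 3


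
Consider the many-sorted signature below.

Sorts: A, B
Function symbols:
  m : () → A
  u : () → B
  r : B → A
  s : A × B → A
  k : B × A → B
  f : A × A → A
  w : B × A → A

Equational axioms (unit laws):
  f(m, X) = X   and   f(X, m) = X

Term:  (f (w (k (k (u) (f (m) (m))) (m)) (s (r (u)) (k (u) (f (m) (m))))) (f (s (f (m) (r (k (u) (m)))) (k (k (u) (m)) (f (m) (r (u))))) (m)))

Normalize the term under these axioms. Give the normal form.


1. (f (w (k (k (u) (f (m) (m))) (m)) (s (r (u)) (k (u) (f (m) (m))))) (f (s (f (m) (r (k (u) (m)))) (k (k (u) (m)) (f (m) (r (u))))) (m)))  →  (f (w (k (k (u) (m)) (m)) (s (r (u)) (k (u) (f (m) (m))))) (f (s (f (m) (r (k (u) (m)))) (k (k (u) (m)) (f (m) (r (u))))) (m)))
2. (f (w (k (k (u) (m)) (m)) (s (r (u)) (k (u) (f (m) (m))))) (f (s (f (m) (r (k (u) (m)))) (k (k (u) (m)) (f (m) (r (u))))) (m)))  →  (f (w (k (k (u) (m)) (m)) (s (r (u)) (k (u) (m)))) (f (s (f (m) (r (k (u) (m)))) (k (k (u) (m)) (f (m) (r (u))))) (m)))
3. (f (w (k (k (u) (m)) (m)) (s (r (u)) (k (u) (m)))) (f (s (f (m) (r (k (u) (m)))) (k (k (u) (m)) (f (m) (r (u))))) (m)))  →  (f (w (k (k (u) (m)) (m)) (s (r (u)) (k (u) (m)))) (s (f (m) (r (k (u) (m)))) (k (k (u) (m)) (f (m) (r (u))))))
4. (f (w (k (k (u) (m)) (m)) (s (r (u)) (k (u) (m)))) (s (f (m) (r (k (u) (m)))) (k (k (u) (m)) (f (m) (r (u))))))  →  (f (w (k (k (u) (m)) (m)) (s (r (u)) (k (u) (m)))) (s (r (k (u) (m))) (k (k (u) (m)) (f (m) (r (u))))))
5. (f (w (k (k (u) (m)) (m)) (s (r (u)) (k (u) (m)))) (s (r (k (u) (m))) (k (k (u) (m)) (f (m) (r (u))))))  →  (f (w (k (k (u) (m)) (m)) (s (r (u)) (k (u) (m)))) (s (r (k (u) (m))) (k (k (u) (m)) (r (u)))))

normal form = (f (w (k (k (u) (m)) (m)) (s (r (u)) (k (u) (m)))) (s (r (k (u) (m))) (k (k (u) (m)) (r (u)))))


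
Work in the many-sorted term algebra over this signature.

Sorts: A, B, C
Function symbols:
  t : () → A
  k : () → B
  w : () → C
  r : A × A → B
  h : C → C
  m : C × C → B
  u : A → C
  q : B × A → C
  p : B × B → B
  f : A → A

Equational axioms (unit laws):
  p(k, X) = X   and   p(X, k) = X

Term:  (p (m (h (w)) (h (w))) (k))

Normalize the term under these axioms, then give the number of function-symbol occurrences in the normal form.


1. (p (m (h (w)) (h (w))) (k))  →  (m (h (w)) (h (w)))
normal form: (m (h (w)) (h (w)))

size = 5


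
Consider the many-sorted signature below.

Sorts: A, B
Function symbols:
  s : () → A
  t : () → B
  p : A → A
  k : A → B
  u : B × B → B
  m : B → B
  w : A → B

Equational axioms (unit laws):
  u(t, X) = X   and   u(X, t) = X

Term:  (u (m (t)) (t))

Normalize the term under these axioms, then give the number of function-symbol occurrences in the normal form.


size = 2

1. (u (m (t)) (t))  →  (m (t))
normal form: (m (t))


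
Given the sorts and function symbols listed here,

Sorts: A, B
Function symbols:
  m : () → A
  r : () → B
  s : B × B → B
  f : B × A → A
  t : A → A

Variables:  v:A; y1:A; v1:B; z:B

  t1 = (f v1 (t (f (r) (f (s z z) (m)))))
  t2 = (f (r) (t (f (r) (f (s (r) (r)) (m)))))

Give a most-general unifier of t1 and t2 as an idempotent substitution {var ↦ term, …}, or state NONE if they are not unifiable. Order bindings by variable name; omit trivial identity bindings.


{v1 ↦ (r), z ↦ (r)}


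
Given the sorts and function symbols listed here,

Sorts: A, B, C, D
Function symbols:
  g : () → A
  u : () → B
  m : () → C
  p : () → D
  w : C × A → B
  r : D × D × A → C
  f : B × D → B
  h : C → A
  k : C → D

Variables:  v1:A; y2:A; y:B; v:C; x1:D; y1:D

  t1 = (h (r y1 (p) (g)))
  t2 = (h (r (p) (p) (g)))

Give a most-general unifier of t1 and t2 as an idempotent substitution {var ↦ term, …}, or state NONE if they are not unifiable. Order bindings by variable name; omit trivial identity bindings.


{y1 ↦ (p)}


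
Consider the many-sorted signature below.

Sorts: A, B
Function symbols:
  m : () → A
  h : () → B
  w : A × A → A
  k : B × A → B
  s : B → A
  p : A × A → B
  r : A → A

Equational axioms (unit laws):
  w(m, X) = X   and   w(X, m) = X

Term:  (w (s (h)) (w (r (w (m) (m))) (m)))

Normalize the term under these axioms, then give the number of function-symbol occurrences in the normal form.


1. (w (s (h)) (w (r (w (m) (m))) (m)))  →  (w (s (h)) (r (w (m) (m))))
2. (w (s (h)) (r (w (m) (m))))  →  (w (s (h)) (r (m)))
normal form: (w (s (h)) (r (m)))

size = 5


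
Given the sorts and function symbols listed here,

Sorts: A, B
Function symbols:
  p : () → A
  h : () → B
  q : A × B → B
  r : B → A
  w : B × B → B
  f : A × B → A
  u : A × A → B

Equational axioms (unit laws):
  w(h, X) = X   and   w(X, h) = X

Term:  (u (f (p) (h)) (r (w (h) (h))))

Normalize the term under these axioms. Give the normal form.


1. (u (f (p) (h)) (r (w (h) (h))))  →  (u (f (p) (h)) (r (h)))

normal form = (u (f (p) (h)) (r (h)))


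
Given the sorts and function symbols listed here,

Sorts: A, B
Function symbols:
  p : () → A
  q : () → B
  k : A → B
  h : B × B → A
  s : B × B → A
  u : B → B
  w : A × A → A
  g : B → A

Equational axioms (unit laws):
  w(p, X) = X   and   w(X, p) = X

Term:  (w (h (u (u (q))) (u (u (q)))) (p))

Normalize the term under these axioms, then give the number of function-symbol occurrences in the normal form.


1. (w (h (u (u (q))) (u (u (q)))) (p))  →  (h (u (u (q))) (u (u (q))))
normal form: (h (u (u (q))) (u (u (q))))

size = 7


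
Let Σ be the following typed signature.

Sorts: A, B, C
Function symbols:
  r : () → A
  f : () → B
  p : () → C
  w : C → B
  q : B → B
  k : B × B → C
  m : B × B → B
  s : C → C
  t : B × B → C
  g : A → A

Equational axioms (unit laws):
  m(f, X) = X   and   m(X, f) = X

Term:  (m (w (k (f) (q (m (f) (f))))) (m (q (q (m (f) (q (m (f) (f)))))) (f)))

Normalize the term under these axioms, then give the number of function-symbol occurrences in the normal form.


size = 10

1. (m (w (k (f) (q (m (f) (f))))) (m (q (q (m (f) (q (m (f) (f)))))) (f)))  →  (m (w (k (f) (q (f)))) (m (q (q (m (f) (q (m (f) (f)))))) (f)))
2. (m (w (k (f) (q (f)))) (m (q (q (m (f) (q (m (f) (f)))))) (f)))  →  (m (w (k (f) (q (f)))) (q (q (m (f) (q (m (f) (f)))))))
3. (m (w (k (f) (q (f)))) (q (q (m (f) (q (m (f) (f)))))))  →  (m (w (k (f) (q (f)))) (q (q (q (m (f) (f))))))
4. (m (w (k (f) (q (f)))) (q (q (q (m (f) (f))))))  →  (m (w (k (f) (q (f)))) (q (q (q (f)))))
normal form: (m (w (k (f) (q (f)))) (q (q (q (f)))))


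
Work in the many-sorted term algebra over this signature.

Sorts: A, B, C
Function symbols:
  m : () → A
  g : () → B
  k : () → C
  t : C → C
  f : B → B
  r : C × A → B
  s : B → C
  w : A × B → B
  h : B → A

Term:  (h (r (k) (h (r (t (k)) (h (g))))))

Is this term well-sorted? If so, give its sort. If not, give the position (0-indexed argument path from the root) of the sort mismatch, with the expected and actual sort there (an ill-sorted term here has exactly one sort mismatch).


well-sorted; sort = A

    (k) : C
          (k) : C
        (t (k)) : C
          (g) : B
        (h (g)) : A
      (r (t (k)) (h (g))) : B
    (h (r (t (k)) (h (g)))) : A
  (r (k) (h (r (t (k)) (h (g))))) : B
(h (r (k) (h (r (t (k)) (h (g)))))) : A


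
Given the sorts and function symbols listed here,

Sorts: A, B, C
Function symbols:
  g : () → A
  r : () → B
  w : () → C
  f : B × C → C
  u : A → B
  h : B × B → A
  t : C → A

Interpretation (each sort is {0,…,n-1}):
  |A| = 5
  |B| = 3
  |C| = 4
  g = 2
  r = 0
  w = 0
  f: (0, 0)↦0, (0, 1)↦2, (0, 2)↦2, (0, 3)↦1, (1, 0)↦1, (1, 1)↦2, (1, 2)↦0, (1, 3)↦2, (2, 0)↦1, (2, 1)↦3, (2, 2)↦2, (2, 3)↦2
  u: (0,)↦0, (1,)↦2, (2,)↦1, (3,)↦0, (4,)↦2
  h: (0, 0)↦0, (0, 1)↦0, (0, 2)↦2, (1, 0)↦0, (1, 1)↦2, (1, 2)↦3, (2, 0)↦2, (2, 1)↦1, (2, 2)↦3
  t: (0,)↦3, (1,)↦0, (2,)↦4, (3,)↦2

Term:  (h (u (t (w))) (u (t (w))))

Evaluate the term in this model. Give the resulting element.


value = 0

  w = 0
  (t (w)) = t(0,) = 3
  (u (t (w))) = u(3,) = 0
  w = 0
  (t (w)) = t(0,) = 3
  (u (t (w))) = u(3,) = 0
  (h (u (t (w))) (u (t (w)))) = h(0, 0) = 0


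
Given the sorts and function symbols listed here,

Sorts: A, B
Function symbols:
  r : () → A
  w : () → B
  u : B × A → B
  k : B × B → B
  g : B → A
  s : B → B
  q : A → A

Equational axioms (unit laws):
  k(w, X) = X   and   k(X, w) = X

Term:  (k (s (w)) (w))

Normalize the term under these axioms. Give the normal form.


normal form = (s (w))

1. (k (s (w)) (w))  →  (s (w))


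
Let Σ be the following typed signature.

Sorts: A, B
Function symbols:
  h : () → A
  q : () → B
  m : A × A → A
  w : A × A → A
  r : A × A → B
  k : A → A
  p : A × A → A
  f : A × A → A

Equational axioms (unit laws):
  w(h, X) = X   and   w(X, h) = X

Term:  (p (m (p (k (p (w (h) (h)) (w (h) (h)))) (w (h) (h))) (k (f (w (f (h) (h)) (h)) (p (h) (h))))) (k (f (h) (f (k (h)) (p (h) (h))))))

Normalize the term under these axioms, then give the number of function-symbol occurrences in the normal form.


1. (p (m (p (k (p (w (h) (h)) (w (h) (h)))) (w (h) (h))) (k (f (w (f (h) (h)) (h)) (p (h) (h))))) (k (f (h) (f (k (h)) (p (h) (h))))))  →  (p (m (p (k (p (h) (w (h) (h)))) (w (h) (h))) (k (f (w (f (h) (h)) (h)) (p (h) (h))))) (k (f (h) (f (k (h)) (p (h) (h))))))
2. (p (m (p (k (p (h) (w (h) (h)))) (w (h) (h))) (k (f (w (f (h) (h)) (h)) (p (h) (h))))) (k (f (h) (f (k (h)) (p (h) (h))))))  →  (p (m (p (k (p (h) (h))) (w (h) (h))) (k (f (w (f (h) (h)) (h)) (p (h) (h))))) (k (f (h) (f (k (h)) (p (h) (h))))))
3. (p (m (p (k (p (h) (h))) (w (h) (h))) (k (f (w (f (h) (h)) (h)) (p (h) (h))))) (k (f (h) (f (k (h)) (p (h) (h))))))  →  (p (m (p (k (p (h) (h))) (h)) (k (f (w (f (h) (h)) (h)) (p (h) (h))))) (k (f (h) (f (k (h)) (p (h) (h))))))
4. (p (m (p (k (p (h) (h))) (h)) (k (f (w (f (h) (h)) (h)) (p (h) (h))))) (k (f (h) (f (k (h)) (p (h) (h))))))  →  (p (m (p (k (p (h) (h))) (h)) (k (f (f (h) (h)) (p (h) (h))))) (k (f (h) (f (k (h)) (p (h) (h))))))
normal form: (p (m (p (k (p (h) (h))) (h)) (k (f (f (h) (h)) (p (h) (h))))) (k (f (h) (f (k (h)) (p (h) (h))))))

size = 25
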